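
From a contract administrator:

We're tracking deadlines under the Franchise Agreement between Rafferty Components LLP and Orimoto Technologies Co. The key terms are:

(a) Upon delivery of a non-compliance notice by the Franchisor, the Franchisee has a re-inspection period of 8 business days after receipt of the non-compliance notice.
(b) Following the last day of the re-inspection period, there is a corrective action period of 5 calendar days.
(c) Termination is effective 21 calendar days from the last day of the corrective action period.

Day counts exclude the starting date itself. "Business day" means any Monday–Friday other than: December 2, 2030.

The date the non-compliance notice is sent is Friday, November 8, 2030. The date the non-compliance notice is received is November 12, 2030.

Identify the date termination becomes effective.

December 18, 2030

The last day of the re-inspection period: counting 8 business days from Tuesday, November 12, 2030 (Nov 13, Nov 14, Nov 15, Nov 18, Nov 19, Nov 20, Nov 21, Nov 22, skipping weekends) reaches Friday, November 22, 2030.
The last day of the corrective action period: 5 calendar days after November 22, 2030 is November 27, 2030.
The date termination becomes effective: November 27, 2030 + 21 days = December 18, 2030.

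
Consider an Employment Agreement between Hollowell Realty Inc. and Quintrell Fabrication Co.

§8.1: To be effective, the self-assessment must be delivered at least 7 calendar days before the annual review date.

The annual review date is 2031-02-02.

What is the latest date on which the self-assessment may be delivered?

2031-02-02 minus 7 days is 2031-01-26.

2031-01-26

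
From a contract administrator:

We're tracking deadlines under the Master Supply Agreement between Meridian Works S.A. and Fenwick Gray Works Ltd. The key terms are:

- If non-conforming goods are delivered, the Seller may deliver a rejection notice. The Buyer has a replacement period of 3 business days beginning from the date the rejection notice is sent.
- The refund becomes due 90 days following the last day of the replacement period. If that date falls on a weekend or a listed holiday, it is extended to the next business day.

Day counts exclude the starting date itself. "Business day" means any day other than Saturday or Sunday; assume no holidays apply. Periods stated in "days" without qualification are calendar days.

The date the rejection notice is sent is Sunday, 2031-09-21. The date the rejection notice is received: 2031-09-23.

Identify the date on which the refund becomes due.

2031-12-23

The last day of the replacement period: counting 3 business days from Sunday, 2031-09-21 (Sep 22, Sep 23, Sep 24, skipping weekends) reaches Wednesday, 2031-09-24.
The date on which the refund becomes due: 90 calendar days after 2031-09-24 is 2031-12-23. 2031-12-23 is a Tuesday, so no roll-forward applies.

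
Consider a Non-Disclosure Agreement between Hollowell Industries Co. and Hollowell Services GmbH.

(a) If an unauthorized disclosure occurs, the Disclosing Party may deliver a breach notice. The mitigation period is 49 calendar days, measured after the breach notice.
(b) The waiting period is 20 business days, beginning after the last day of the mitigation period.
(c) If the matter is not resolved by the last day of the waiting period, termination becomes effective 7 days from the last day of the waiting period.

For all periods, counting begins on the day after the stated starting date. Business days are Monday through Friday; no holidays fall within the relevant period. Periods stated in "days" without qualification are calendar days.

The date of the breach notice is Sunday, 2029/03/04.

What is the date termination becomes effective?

2029/05/25

The last day of the mitigation period: 49 calendar days after 2029/03/04 is 2029/04/22.
The last day of the waiting period: 20 business days after Sunday, 2029/04/22, skipping weekends — Apr 23, Apr 24, Apr 25, Apr 26, …, May 16, May 17, May 18 — lands on Friday, 2029/05/18.
Adding 7 calendar days to 2029/05/18 gives 2029/05/25, which is the date termination becomes effective.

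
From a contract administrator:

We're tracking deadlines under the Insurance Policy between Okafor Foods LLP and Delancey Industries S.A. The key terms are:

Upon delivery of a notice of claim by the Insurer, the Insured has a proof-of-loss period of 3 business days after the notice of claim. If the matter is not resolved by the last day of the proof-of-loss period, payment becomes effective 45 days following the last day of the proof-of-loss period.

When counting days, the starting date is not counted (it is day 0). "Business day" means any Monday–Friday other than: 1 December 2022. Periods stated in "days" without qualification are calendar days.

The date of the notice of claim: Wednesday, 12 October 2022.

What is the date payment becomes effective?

1 December 2022

The last day of the proof-of-loss period: 3 business days after Wednesday, 12 October 2022, skipping weekends — Oct 13, Oct 14, Oct 17 — lands on Monday, 17 October 2022.
Adding 45 calendar days to 17 October 2022 gives 1 December 2022, which is the date payment becomes effective.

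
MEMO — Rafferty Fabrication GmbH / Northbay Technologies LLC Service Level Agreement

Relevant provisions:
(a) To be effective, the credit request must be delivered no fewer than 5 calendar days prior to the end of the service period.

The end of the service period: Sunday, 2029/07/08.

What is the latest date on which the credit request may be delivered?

2029/07/03

2029/07/08 minus 5 days is 2029/07/03.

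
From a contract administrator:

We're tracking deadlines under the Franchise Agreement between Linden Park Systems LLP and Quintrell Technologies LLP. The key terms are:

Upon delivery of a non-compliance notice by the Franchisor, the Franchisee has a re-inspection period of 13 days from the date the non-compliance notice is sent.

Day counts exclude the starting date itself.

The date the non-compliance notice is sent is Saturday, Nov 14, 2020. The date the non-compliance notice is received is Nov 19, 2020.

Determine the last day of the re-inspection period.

The last day of the re-inspection period: Nov 14, 2020 + 13 days = Nov 27, 2020.

Nov 27, 2020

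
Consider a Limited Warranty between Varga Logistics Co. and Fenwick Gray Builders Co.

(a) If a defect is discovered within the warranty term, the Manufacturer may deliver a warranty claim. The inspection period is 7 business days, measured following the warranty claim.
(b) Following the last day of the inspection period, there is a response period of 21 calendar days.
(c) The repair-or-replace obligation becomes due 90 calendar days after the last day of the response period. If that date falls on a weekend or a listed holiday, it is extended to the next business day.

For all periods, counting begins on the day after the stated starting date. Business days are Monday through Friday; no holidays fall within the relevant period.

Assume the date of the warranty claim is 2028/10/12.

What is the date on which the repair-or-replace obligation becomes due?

The last day of the inspection period: counting 7 business days from Thursday, 2028/10/12 (Oct 13, Oct 16, Oct 17, Oct 18, Oct 19, Oct 20, Oct 23, skipping weekends) reaches Monday, 2028/10/23.
The last day of the response period: 21 calendar days after 2028/10/23 is 2028/11/13.
The date on which the repair-or-replace obligation becomes due: 2028/11/13 + 90 days = 2029/02/11. That falls on a Sunday, so it rolls to the next business day, Monday, 2029/02/12.

2029/02/12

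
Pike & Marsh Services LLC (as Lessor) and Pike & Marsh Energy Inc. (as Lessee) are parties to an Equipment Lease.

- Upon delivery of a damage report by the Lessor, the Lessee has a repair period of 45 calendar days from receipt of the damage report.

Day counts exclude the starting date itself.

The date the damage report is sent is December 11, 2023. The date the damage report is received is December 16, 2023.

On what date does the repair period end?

January 30, 2024

Adding 45 calendar days to December 16, 2023 gives January 30, 2024, which is the last day of the repair period.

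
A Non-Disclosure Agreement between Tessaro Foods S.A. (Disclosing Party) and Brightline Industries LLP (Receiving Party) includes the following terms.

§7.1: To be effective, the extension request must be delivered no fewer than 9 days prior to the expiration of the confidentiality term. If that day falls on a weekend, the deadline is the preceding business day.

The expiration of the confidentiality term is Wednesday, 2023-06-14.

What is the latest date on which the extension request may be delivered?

2023-06-05

Counting back 9 calendar days from 2023-06-14 gives 2023-06-05. That is a Monday, so no adjustment is needed.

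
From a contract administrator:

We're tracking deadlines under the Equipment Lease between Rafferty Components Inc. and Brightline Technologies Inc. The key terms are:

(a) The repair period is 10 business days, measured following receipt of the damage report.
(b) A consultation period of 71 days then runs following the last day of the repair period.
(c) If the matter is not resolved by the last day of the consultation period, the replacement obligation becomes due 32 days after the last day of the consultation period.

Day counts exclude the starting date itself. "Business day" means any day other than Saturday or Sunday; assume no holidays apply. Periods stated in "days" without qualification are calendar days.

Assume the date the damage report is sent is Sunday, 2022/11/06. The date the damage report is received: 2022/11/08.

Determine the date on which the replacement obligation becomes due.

The last day of the repair period: 10 business days after Tuesday, 2022/11/08, skipping weekends — Nov 9, Nov 10, Nov 11, Nov 14, Nov 15, Nov 16, Nov 17, Nov 18, Nov 21, Nov 22 — lands on Tuesday, 2022/11/22.
The last day of the consultation period: 71 calendar days after 2022/11/22 is 2023/02/01.
Adding 32 calendar days to 2023/02/01 gives 2023/03/05, which is the date on which the replacement obligation becomes due.

2023/03/05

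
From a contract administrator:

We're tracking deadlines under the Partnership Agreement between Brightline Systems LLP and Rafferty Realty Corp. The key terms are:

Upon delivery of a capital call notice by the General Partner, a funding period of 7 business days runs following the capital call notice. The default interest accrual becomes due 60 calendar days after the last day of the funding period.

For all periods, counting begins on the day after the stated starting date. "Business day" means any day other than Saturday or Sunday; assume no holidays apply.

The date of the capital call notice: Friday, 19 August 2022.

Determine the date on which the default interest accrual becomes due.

The last day of the funding period: counting 7 business days from Friday, 19 August 2022 (Aug 22, Aug 23, Aug 24, Aug 25, Aug 26, Aug 29, Aug 30, skipping weekends) reaches Tuesday, 30 August 2022.
The date on which the default interest accrual becomes due: 60 calendar days after 30 August 2022 is 29 October 2022.

29 October 2022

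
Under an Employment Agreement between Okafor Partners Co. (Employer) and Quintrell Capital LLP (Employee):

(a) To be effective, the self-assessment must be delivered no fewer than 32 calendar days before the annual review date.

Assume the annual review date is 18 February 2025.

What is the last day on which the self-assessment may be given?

17 January 2025

Counting back 32 calendar days from 18 February 2025 gives 17 January 2025.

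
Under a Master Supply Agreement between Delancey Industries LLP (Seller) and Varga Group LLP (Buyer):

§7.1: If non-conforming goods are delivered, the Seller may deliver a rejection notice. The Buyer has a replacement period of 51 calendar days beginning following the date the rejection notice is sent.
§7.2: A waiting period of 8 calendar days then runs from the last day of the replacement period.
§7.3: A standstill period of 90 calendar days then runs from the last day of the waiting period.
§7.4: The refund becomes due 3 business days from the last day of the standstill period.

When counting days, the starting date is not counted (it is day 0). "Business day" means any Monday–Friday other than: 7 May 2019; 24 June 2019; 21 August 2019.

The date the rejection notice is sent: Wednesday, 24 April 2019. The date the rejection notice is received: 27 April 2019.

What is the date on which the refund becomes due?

25 September 2019

The last day of the replacement period: 51 calendar days after 24 April 2019 is 14 June 2019.
The last day of the waiting period: 8 calendar days after 14 June 2019 is 22 June 2019.
The last day of the standstill period: 90 calendar days after 22 June 2019 is 20 September 2019.
The date on which the refund becomes due: counting 3 business days from Friday, 20 September 2019 (Sep 23, Sep 24, Sep 25, skipping weekends) reaches Wednesday, 25 September 2019.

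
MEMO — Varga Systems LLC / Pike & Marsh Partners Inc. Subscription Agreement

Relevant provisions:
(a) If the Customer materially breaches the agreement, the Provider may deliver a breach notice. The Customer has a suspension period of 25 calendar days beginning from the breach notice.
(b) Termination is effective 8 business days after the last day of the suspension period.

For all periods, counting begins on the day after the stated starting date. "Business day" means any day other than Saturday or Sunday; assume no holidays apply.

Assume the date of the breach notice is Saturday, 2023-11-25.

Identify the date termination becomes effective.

2024-01-01

The last day of the suspension period: 25 calendar days after 2023-11-25 is 2023-12-20.
The date termination becomes effective: 8 business days after Wednesday, 2023-12-20, skipping weekends — Dec 21, Dec 22, Dec 25, Dec 26, Dec 27, Dec 28, Dec 29, Jan 1 — lands on Monday, 2024-01-01.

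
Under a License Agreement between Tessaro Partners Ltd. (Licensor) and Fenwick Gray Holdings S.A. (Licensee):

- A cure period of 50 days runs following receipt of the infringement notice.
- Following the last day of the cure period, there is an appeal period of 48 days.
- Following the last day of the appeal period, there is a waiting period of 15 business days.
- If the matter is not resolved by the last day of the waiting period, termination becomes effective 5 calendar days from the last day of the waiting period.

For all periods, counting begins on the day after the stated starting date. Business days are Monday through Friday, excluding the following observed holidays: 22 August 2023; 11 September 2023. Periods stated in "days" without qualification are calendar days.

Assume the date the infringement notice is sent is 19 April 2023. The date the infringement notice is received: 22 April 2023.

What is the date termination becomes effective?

23 August 2023

The last day of the cure period: 22 April 2023 + 50 days = 11 June 2023.
The last day of the appeal period: 48 calendar days after 11 June 2023 is 29 July 2023.
From Saturday, 29 July 2023, 15 business days (Jul 31, Aug 1, Aug 2, Aug 3, …, Aug 16, Aug 17, Aug 18, skipping weekends) brings us to Friday, 18 August 2023, which is the last day of the waiting period.
The date termination becomes effective: 18 August 2023 + 5 days = 23 August 2023.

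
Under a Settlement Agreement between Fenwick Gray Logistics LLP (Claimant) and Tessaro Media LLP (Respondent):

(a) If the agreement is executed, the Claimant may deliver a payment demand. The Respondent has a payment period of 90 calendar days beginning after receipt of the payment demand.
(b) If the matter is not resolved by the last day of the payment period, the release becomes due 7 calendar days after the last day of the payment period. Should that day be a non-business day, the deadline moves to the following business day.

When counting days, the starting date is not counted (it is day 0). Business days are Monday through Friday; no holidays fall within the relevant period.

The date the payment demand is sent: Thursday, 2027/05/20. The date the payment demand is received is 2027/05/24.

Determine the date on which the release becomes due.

2027/08/30

The last day of the payment period: 90 calendar days after 2027/05/24 is 2027/08/22.
Adding 7 calendar days to 2027/08/22 gives 2027/08/29, which is the date on which the release becomes due. That falls on a Sunday, so it rolls to the next business day, Monday, 2027/08/30.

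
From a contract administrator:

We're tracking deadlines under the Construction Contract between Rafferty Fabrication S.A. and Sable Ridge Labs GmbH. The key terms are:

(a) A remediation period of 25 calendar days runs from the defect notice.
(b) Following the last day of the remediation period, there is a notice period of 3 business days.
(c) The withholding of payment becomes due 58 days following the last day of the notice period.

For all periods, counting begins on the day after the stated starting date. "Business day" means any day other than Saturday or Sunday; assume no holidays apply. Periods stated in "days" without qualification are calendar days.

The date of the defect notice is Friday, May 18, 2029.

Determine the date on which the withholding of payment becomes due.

The last day of the remediation period: May 18, 2029 + 25 days = Jun 12, 2029.
The last day of the notice period: 3 business days after Tuesday, Jun 12, 2029, skipping weekends — Jun 13, Jun 14, Jun 15 — lands on Friday, Jun 15, 2029.
The date on which the withholding of payment becomes due: Jun 15, 2029 + 58 days = Aug 12, 2029.

Aug 12, 2029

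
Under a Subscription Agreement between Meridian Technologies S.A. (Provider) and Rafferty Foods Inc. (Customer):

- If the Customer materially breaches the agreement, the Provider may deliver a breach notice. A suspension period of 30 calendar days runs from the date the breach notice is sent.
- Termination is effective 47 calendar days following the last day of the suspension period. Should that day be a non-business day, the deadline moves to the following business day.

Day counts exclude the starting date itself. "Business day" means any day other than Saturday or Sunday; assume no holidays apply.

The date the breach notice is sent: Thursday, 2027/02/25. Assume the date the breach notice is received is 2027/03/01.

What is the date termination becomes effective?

2027/05/13

The last day of the suspension period: 30 calendar days after 2027/02/25 is 2027/03/27.
The date termination becomes effective: 2027/03/27 + 47 days = 2027/05/13. 2027/05/13 is a Thursday, so no roll-forward applies.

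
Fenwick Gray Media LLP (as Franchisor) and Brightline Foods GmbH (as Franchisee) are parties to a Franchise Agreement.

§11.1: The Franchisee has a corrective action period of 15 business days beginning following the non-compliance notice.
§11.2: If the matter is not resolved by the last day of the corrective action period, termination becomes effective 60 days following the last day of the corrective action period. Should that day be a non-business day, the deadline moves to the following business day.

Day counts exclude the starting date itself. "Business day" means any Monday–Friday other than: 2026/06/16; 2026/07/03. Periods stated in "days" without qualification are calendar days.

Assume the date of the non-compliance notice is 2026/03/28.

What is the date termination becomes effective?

2026/06/17

From Saturday, 2026/03/28, 15 business days (Mar 30, Mar 31, Apr 1, Apr 2, …, Apr 15, Apr 16, Apr 17, skipping weekends) brings us to Friday, 2026/04/17, which is the last day of the corrective action period.
The date termination becomes effective: 60 calendar days after 2026/04/17 is 2026/06/16. That falls on Tuesday, a listed holiday, so it rolls to the next business day, Wednesday, 2026/06/17.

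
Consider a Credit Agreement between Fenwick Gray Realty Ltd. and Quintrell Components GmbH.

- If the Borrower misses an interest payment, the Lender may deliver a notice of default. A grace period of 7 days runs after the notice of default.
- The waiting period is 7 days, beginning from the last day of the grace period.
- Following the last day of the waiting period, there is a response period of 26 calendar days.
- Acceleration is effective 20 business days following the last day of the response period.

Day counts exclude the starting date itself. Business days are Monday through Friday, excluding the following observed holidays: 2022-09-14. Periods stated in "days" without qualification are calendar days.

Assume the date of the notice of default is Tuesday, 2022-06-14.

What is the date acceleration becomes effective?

2022-08-19

The last day of the grace period: 2022-06-14 + 7 days = 2022-06-21.
Adding 7 calendar days to 2022-06-21 gives 2022-06-28, which is the last day of the waiting period.
The last day of the response period: 2022-06-28 + 26 days = 2022-07-24.
From Sunday, 2022-07-24, 20 business days (Jul 25, Jul 26, Jul 27, Jul 28, …, Aug 17, Aug 18, Aug 19, skipping weekends) brings us to Friday, 2022-08-19, which is the date acceleration becomes effective.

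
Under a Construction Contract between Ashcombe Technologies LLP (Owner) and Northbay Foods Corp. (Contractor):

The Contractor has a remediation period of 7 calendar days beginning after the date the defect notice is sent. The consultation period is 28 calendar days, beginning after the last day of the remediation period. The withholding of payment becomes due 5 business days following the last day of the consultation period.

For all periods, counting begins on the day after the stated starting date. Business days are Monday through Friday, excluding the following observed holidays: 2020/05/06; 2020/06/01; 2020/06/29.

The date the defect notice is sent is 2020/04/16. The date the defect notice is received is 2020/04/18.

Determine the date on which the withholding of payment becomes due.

2020/05/28

The last day of the remediation period: 7 calendar days after 2020/04/16 is 2020/04/23.
Adding 28 calendar days to 2020/04/23 gives 2020/05/21, which is the last day of the consultation period.
The date on which the withholding of payment becomes due: 5 business days after Thursday, 2020/05/21, skipping weekends — May 22, May 25, May 26, May 27, May 28 — lands on Thursday, 2020/05/28.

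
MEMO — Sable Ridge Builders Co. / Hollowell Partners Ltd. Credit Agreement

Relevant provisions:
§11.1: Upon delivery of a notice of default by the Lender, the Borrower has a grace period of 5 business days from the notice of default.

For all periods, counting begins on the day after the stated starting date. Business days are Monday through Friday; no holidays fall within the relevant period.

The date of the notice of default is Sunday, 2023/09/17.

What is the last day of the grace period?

The last day of the grace period: counting 5 business days from Sunday, 2023/09/17 (Sep 18, Sep 19, Sep 20, Sep 21, Sep 22, skipping weekends) reaches Friday, 2023/09/22.

2023/09/22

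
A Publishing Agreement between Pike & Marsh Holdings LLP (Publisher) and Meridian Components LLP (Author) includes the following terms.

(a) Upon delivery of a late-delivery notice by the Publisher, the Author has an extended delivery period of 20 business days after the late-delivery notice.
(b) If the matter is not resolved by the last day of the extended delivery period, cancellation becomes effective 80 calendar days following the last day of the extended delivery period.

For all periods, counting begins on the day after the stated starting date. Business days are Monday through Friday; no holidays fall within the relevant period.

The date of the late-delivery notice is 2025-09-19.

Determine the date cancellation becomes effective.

2026-01-05

The last day of the extended delivery period: counting 20 business days from Friday, 2025-09-19 (Sep 22, Sep 23, Sep 24, Sep 25, …, Oct 15, Oct 16, Oct 17, skipping weekends) reaches Friday, 2025-10-17.
The date cancellation becomes effective: 80 calendar days after 2025-10-17 is 2026-01-05.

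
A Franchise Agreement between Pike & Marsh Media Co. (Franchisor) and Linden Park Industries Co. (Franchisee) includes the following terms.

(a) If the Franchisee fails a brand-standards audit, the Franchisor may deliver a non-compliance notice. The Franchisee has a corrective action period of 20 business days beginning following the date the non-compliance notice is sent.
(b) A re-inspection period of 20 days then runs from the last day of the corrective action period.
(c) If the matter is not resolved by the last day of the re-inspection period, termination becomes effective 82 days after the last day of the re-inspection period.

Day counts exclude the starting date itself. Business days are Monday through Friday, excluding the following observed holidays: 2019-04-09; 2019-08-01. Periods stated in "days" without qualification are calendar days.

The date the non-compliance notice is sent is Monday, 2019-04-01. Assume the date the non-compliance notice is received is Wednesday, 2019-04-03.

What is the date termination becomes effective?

2019-08-10

The last day of the corrective action period: 20 business days after Monday, 2019-04-01, skipping weekends and the listed holiday on Apr 9 — Apr 2, Apr 3, Apr 4, Apr 5, …, Apr 26, Apr 29, Apr 30 — lands on Tuesday, 2019-04-30.
Adding 20 calendar days to 2019-04-30 gives 2019-05-20, which is the last day of the re-inspection period.
Adding 82 calendar days to 2019-05-20 gives 2019-08-10, which is the date termination becomes effective.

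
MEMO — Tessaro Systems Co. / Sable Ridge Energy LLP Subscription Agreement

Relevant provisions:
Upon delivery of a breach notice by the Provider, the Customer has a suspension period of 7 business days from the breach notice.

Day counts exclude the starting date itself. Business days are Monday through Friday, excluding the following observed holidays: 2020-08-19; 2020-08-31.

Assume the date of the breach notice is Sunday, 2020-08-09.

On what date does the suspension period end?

The last day of the suspension period: 7 business days after Sunday, 2020-08-09, skipping weekends — Aug 10, Aug 11, Aug 12, Aug 13, Aug 14, Aug 17, Aug 18 — lands on Tuesday, 2020-08-18.

2020-08-18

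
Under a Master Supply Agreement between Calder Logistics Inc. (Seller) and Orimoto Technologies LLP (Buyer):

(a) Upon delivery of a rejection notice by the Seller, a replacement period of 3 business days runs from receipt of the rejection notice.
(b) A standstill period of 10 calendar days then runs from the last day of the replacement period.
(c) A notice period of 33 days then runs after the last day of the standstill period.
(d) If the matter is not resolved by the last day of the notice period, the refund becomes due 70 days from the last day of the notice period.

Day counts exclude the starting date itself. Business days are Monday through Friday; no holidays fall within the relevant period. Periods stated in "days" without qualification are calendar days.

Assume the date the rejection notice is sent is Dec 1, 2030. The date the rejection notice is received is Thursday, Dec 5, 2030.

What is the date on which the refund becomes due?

Apr 2, 2031

From Thursday, Dec 5, 2030, 3 business days (Dec 6, Dec 9, Dec 10, skipping weekends) brings us to Tuesday, Dec 10, 2030, which is the last day of the replacement period.
The last day of the standstill period: 10 calendar days after Dec 10, 2030 is Dec 20, 2030.
The last day of the notice period: 33 calendar days after Dec 20, 2030 is Jan 22, 2031.
The date on which the refund becomes due: Jan 22, 2031 + 70 days = Apr 2, 2031.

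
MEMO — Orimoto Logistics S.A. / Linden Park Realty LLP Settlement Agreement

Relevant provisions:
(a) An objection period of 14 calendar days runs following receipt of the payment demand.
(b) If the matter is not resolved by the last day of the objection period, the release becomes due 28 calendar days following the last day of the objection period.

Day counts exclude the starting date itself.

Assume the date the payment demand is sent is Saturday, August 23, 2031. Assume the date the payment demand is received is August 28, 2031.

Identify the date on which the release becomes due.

October 9, 2031

Adding 14 calendar days to August 28, 2031 gives September 11, 2031, which is the last day of the objection period.
Adding 28 calendar days to September 11, 2031 gives October 9, 2031, which is the date on which the release becomes due.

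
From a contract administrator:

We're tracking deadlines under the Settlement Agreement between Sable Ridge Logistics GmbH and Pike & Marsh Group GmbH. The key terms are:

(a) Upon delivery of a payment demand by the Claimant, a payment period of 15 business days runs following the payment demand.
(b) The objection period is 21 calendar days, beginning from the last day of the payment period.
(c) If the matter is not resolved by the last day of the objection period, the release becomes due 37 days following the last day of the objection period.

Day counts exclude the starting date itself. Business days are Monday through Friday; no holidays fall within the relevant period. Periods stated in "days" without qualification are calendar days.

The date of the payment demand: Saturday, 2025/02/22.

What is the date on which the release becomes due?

2025/05/11

The last day of the payment period: 15 business days after Saturday, 2025/02/22, skipping weekends — Feb 24, Feb 25, Feb 26, Feb 27, …, Mar 12, Mar 13, Mar 14 — lands on Friday, 2025/03/14.
The last day of the objection period: 2025/03/14 + 21 days = 2025/04/04.
The date on which the release becomes due: 37 calendar days after 2025/04/04 is 2025/05/11.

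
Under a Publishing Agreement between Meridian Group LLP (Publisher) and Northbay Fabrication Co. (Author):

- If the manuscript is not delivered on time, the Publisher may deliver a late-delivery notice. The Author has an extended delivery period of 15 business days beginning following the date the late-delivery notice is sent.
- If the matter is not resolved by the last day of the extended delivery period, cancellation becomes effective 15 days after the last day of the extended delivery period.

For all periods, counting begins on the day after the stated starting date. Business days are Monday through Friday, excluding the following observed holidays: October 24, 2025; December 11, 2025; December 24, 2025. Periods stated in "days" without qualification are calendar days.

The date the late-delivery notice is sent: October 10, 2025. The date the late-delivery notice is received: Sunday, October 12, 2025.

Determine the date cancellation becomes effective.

November 18, 2025

The last day of the extended delivery period: counting 15 business days from Friday, October 10, 2025 (Oct 13, Oct 14, Oct 15, Oct 16, …, Oct 30, Oct 31, Nov 3, skipping weekends and the listed holiday on Oct 24) reaches Monday, November 3, 2025.
Adding 15 calendar days to November 3, 2025 gives November 18, 2025, which is the date cancellation becomes effective.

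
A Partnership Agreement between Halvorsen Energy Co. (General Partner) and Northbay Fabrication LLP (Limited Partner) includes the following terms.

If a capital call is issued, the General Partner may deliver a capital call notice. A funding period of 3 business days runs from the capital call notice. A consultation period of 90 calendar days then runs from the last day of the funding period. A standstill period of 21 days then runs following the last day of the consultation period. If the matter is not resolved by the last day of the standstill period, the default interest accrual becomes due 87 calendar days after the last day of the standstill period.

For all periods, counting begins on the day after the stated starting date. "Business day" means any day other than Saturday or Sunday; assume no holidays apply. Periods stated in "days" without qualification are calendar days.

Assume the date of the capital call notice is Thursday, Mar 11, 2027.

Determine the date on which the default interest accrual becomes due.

From Thursday, Mar 11, 2027, 3 business days (Mar 12, Mar 15, Mar 16, skipping weekends) brings us to Tuesday, Mar 16, 2027, which is the last day of the funding period.
The last day of the consultation period: 90 calendar days after Mar 16, 2027 is Jun 14, 2027.
The last day of the standstill period: 21 calendar days after Jun 14, 2027 is Jul 5, 2027.
The date on which the default interest accrual becomes due: Jul 5, 2027 + 87 days = Sep 30, 2027.

Sep 30, 2027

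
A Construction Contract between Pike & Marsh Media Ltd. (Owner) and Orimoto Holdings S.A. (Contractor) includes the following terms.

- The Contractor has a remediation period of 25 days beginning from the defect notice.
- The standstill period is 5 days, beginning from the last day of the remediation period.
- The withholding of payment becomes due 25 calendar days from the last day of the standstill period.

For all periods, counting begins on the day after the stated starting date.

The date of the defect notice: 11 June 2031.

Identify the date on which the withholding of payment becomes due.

The last day of the remediation period: 25 calendar days after 11 June 2031 is 6 July 2031.
The last day of the standstill period: 5 calendar days after 6 July 2031 is 11 July 2031.
Adding 25 calendar days to 11 July 2031 gives 5 August 2031, which is the date on which the withholding of payment becomes due.

5 August 2031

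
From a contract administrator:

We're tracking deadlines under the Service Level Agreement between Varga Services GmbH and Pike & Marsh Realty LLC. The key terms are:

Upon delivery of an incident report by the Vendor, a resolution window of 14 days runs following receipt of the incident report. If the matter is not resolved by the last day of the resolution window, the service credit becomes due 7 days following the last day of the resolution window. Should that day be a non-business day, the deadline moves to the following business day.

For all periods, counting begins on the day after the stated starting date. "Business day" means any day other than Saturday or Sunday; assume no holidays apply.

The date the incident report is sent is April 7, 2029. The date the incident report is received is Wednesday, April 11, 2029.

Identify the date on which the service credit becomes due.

Adding 14 calendar days to April 11, 2029 gives April 25, 2029, which is the last day of the resolution window.
Adding 7 calendar days to April 25, 2029 gives May 2, 2029, which is the date on which the service credit becomes due. May 2, 2029 is a Wednesday, so no roll-forward applies.

May 2, 2029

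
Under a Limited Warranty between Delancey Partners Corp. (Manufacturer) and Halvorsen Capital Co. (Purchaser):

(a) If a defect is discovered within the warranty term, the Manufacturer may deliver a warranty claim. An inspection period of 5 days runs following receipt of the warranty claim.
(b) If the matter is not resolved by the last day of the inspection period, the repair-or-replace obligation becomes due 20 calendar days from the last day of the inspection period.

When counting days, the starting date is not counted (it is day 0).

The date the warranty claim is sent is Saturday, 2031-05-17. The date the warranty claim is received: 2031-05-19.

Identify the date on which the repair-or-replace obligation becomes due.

The last day of the inspection period: 5 calendar days after 2031-05-19 is 2031-05-24.
The date on which the repair-or-replace obligation becomes due: 20 calendar days after 2031-05-24 is 2031-06-13.

2031-06-13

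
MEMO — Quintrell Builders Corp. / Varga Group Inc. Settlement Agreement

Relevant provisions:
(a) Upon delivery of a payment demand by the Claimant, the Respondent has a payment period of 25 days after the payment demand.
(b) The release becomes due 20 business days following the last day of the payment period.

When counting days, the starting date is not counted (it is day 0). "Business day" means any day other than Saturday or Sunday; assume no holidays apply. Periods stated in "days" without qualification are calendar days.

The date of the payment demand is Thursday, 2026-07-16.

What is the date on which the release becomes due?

Adding 25 calendar days to 2026-07-16 gives 2026-08-10, which is the last day of the payment period.
From Monday, 2026-08-10, 20 business days (Aug 11, Aug 12, Aug 13, Aug 14, …, Sep 3, Sep 4, Sep 7, skipping weekends) brings us to Monday, 2026-09-07, which is the date on which the release becomes due.

2026-09-07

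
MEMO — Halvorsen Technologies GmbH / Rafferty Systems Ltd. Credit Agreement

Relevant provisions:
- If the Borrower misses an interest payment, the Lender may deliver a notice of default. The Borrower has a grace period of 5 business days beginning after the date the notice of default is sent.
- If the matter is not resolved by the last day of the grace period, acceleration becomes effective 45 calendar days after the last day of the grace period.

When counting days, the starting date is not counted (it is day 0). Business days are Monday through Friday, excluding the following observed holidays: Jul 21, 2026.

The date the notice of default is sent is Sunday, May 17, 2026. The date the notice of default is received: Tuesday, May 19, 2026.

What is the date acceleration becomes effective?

Jul 6, 2026

The last day of the grace period: counting 5 business days from Sunday, May 17, 2026 (May 18, May 19, May 20, May 21, May 22, skipping weekends) reaches Friday, May 22, 2026.
The date acceleration becomes effective: May 22, 2026 + 45 days = Jul 6, 2026.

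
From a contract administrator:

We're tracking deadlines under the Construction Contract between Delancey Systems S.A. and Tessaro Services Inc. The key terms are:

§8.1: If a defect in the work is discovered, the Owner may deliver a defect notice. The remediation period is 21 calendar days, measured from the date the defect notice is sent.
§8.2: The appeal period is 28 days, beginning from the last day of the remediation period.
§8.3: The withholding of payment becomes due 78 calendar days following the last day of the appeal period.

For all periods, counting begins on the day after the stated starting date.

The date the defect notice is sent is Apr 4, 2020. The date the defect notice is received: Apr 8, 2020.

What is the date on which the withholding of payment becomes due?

Aug 9, 2020

Adding 21 calendar days to Apr 4, 2020 gives Apr 25, 2020, which is the last day of the remediation period.
The last day of the appeal period: 28 calendar days after Apr 25, 2020 is May 23, 2020.
The date on which the withholding of payment becomes due: May 23, 2020 + 78 days = Aug 9, 2020.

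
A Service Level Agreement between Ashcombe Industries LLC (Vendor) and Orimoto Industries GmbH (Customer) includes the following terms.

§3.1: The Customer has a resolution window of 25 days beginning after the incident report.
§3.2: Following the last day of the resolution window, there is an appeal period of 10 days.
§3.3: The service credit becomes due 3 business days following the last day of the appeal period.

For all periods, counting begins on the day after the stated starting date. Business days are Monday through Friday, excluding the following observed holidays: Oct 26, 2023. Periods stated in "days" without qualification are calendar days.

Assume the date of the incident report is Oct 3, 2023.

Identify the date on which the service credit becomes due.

The last day of the resolution window: Oct 3, 2023 + 25 days = Oct 28, 2023.
The last day of the appeal period: Oct 28, 2023 + 10 days = Nov 7, 2023.
From Tuesday, Nov 7, 2023, 3 business days (Nov 8, Nov 9, Nov 10, skipping weekends) brings us to Friday, Nov 10, 2023, which is the date on which the service credit becomes due.

Nov 10, 2023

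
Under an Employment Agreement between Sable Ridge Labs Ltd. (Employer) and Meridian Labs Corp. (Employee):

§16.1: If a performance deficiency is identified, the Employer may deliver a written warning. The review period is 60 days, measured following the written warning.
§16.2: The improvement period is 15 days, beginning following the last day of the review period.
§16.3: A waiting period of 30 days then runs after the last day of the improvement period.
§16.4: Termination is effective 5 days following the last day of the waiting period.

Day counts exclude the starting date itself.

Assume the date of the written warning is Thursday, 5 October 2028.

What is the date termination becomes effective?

23 January 2029

Adding 60 calendar days to 5 October 2028 gives 4 December 2028, which is the last day of the review period.
The last day of the improvement period: 4 December 2028 + 15 days = 19 December 2028.
Adding 30 calendar days to 19 December 2028 gives 18 January 2029, which is the last day of the waiting period.
The date termination becomes effective: 18 January 2029 + 5 days = 23 January 2029.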